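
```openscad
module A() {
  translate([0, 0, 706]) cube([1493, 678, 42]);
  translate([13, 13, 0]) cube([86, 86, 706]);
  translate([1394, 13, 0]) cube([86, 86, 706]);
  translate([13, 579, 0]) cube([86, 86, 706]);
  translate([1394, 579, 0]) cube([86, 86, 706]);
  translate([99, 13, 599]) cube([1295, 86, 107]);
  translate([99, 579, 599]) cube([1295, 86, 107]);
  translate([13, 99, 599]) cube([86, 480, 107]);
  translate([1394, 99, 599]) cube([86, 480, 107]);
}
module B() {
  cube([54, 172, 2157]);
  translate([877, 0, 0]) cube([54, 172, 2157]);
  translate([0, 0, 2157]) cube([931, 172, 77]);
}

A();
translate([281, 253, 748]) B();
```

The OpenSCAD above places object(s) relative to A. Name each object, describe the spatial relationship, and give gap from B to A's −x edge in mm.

The door frame's min-x is at 281; the table's min-x is 0; gap = 281 mm.

A is a table. B is a door frame. The door frame is on top of the table, centred. The gap from the door frame to the table's −x edge is 281 mm.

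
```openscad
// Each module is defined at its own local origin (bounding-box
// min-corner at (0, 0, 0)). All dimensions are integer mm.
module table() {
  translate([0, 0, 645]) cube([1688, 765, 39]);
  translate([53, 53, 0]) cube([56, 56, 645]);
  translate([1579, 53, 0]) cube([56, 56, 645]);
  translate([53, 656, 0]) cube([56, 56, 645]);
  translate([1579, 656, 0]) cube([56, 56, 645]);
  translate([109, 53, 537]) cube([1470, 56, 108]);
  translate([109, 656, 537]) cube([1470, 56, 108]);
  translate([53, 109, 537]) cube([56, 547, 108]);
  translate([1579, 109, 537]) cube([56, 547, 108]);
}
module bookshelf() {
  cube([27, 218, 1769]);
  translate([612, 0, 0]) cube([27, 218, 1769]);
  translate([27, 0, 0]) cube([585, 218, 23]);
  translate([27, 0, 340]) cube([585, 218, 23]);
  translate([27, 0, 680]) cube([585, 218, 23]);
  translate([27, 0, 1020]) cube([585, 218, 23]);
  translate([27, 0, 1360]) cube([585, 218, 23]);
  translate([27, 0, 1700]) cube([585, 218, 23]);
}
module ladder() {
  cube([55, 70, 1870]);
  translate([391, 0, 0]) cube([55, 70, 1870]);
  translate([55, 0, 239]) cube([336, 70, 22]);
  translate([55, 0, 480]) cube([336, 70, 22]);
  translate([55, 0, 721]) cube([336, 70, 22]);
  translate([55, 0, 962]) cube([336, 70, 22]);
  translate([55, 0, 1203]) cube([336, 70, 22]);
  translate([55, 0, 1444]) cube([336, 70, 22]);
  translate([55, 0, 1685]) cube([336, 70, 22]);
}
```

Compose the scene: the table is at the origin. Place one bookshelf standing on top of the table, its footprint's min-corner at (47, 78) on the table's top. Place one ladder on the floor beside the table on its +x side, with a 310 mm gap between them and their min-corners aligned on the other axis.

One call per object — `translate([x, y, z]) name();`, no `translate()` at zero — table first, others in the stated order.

table();
translate([47, 78, 684]) bookshelf();
translate([1998, 0, 0]) ladder();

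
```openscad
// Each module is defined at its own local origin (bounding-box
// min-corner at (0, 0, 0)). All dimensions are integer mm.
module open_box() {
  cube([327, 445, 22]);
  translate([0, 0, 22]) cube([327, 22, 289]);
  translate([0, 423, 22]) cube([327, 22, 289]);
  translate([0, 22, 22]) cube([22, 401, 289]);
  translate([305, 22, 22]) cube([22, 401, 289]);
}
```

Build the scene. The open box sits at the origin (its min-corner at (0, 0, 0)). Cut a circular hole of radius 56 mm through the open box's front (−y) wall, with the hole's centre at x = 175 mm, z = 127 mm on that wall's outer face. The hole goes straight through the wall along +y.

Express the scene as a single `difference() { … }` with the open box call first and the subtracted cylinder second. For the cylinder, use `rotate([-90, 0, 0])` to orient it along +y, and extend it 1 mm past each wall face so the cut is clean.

difference() {
  open_box();
  translate([175, -1, 127]) rotate([-90, 0, 0]) cylinder(h = 24, r = 56);
}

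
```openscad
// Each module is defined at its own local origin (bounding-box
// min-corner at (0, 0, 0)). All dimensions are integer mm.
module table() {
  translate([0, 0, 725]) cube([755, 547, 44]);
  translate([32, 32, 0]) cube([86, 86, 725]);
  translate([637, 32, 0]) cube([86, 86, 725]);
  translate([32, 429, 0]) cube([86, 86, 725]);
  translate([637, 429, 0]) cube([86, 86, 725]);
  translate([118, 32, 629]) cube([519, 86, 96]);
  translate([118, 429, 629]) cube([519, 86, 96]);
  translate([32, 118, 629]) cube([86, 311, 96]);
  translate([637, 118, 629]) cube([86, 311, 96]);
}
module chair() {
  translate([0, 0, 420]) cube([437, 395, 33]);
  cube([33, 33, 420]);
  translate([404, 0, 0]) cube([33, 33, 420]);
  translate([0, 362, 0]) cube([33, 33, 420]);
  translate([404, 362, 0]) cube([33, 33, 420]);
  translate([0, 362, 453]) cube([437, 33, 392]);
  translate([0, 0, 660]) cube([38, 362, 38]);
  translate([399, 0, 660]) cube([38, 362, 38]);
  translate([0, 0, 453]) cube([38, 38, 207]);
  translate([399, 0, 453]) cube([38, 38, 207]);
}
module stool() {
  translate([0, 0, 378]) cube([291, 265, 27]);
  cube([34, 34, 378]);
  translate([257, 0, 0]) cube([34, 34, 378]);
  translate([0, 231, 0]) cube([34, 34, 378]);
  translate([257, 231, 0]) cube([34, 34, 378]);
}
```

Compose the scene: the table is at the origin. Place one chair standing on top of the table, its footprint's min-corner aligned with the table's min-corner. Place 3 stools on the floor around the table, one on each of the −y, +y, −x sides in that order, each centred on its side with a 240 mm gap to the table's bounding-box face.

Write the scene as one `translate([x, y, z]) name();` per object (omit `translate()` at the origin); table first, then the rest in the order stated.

table();
translate([0, 0, 769]) chair();
translate([232, -505, 0]) stool();
translate([232, 787, 0]) stool();
translate([-531, 141, 0]) stool();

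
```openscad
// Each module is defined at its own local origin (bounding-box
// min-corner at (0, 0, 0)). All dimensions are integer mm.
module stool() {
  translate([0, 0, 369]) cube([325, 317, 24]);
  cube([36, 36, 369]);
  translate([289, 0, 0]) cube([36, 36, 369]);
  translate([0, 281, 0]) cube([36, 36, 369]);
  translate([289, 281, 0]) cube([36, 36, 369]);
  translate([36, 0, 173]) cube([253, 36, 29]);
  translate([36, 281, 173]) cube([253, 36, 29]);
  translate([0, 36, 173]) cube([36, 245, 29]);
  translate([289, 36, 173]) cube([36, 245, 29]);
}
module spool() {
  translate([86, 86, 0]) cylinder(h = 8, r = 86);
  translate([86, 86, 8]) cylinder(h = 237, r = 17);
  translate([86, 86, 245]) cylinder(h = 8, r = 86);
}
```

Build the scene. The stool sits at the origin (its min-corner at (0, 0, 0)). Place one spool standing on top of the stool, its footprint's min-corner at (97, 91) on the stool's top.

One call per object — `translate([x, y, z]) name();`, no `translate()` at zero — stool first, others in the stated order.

stool();
translate([97, 91, 393]) spool();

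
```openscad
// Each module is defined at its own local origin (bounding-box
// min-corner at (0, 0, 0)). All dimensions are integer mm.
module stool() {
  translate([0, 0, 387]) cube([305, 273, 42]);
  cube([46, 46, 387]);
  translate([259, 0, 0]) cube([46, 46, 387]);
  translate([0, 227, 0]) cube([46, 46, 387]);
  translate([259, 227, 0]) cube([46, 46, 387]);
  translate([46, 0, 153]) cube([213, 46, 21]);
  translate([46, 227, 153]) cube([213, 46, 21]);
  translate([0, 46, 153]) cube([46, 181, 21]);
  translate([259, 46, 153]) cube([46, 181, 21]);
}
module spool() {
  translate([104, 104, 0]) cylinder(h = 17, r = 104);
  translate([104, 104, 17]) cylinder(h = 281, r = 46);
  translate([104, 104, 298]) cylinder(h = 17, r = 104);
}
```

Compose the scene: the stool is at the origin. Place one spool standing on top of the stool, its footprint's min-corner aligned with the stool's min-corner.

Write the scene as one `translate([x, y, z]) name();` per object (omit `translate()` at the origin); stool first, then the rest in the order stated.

stool();
translate([0, 0, 429]) spool();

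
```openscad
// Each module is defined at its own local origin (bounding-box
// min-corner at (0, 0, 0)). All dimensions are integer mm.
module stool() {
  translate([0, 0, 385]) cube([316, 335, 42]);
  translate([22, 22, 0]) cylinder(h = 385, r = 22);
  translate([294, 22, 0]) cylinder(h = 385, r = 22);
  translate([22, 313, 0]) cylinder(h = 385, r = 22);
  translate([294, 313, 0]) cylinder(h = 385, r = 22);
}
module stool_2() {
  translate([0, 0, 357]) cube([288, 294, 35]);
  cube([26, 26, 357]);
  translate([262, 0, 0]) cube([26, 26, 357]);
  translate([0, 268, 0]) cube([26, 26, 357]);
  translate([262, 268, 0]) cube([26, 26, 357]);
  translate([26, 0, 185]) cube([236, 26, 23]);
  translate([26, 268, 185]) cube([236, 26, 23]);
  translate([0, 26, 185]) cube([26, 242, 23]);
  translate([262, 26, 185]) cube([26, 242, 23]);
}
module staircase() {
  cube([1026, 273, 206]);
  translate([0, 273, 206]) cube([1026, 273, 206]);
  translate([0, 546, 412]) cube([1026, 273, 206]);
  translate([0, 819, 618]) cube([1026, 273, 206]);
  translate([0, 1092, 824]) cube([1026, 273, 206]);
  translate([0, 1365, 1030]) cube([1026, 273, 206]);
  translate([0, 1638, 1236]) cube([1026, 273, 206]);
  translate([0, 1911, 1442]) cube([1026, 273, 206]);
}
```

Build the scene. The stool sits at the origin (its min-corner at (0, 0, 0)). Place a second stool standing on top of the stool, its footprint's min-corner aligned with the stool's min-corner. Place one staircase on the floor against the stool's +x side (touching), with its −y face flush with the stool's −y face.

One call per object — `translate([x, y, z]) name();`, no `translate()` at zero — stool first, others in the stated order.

stool();
translate([0, 0, 427]) stool_2();
translate([316, 0, 0]) staircase();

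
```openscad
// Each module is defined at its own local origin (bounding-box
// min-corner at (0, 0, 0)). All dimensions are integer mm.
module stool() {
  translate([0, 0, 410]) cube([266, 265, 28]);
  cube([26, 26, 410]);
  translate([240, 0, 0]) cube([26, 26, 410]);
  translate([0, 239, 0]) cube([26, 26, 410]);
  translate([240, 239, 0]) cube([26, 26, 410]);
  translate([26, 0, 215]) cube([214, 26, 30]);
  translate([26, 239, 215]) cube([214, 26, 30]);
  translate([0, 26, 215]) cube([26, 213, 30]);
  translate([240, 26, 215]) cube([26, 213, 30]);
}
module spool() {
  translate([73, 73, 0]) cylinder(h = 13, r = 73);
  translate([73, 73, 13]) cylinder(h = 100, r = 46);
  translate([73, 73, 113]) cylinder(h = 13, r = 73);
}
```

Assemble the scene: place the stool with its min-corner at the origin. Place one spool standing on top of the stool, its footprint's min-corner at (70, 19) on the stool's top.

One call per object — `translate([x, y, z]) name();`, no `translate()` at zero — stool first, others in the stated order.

stool();
translate([70, 19, 438]) spool();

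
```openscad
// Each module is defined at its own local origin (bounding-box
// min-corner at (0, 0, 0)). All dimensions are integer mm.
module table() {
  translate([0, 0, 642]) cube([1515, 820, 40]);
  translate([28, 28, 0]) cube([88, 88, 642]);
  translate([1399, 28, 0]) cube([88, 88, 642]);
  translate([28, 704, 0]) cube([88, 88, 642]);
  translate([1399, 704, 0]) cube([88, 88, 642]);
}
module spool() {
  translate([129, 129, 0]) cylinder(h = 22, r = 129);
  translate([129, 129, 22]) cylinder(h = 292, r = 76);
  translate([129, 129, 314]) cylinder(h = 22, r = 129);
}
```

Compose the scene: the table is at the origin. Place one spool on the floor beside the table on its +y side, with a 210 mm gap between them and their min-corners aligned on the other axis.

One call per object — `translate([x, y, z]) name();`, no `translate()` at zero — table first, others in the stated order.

table();
translate([0, 1030, 0]) spool();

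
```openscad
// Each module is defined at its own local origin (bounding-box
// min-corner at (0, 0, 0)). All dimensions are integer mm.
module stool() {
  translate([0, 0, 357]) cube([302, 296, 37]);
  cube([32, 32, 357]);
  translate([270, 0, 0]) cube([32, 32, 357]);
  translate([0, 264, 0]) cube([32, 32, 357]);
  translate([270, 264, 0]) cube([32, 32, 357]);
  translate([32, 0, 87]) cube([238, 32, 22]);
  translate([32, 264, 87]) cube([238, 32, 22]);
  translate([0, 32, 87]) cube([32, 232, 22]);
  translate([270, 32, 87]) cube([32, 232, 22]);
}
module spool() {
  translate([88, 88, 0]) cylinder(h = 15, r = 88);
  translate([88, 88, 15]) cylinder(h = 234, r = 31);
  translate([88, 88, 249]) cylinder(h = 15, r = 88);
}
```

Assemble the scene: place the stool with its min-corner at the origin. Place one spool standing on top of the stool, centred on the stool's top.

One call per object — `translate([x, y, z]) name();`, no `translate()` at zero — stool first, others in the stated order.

stool();
translate([63, 60, 394]) spool();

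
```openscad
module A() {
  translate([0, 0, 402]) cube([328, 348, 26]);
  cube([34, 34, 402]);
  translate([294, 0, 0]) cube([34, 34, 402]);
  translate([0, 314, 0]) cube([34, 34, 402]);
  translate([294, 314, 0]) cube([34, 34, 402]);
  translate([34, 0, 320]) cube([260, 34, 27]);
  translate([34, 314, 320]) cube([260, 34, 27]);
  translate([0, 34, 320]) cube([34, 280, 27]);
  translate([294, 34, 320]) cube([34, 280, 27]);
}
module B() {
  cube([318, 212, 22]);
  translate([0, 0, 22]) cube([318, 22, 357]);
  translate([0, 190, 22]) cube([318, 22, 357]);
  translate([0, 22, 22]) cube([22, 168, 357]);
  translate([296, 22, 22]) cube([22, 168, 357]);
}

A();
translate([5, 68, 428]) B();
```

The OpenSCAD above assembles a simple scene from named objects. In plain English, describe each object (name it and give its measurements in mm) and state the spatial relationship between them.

A is a simple wooden stool: a rectangular seat 328 mm (x) by 348 mm (y), 26 mm thick, top face at z = 428 mm, on four square legs, each 34×34 mm in cross-section. The legs rest on z = 0, each flush with a corner of the seat. Four stretchers, 34 mm wide and 27 mm tall, connect adjacent legs with their undersides at z = 320 mm, each running between the inner faces of the legs it joins and aligned with the legs' outer faces on the other axis.

B is an open-topped rectangular box: outside dimensions 318×212×379 mm, with a uniform wall and base thickness of 22 mm. The base is a full 318×212 slab on the floor; four walls sit on top of the base. The front and back walls (the −y and +y sides) span the full width; the two side walls fit between them.

The open box is on top of the stool, centred.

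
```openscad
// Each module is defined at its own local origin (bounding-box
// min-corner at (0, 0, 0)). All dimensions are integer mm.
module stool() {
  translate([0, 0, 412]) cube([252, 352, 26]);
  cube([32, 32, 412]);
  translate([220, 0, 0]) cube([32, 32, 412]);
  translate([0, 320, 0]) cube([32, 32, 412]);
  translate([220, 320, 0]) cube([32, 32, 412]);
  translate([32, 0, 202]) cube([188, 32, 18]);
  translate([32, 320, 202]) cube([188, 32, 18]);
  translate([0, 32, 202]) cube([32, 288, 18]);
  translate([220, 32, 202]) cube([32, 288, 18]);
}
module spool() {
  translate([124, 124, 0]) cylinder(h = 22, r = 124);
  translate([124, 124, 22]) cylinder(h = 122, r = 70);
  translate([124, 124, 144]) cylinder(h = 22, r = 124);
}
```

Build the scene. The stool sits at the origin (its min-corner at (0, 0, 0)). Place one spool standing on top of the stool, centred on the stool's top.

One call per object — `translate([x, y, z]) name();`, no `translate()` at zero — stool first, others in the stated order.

stool();
translate([2, 52, 438]) spool();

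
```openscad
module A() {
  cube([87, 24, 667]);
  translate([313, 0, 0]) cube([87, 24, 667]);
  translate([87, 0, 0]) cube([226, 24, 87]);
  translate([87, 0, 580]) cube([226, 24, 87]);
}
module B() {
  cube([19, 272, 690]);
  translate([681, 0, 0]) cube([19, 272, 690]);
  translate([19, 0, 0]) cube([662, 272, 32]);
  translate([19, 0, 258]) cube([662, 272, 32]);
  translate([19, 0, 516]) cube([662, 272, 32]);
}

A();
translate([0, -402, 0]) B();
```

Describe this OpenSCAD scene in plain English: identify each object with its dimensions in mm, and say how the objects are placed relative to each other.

A is a rectangular picture frame lying in the x–z plane (depth along y). The opening is 226 mm wide (x) by 493 mm tall (z), surrounded by a border 87 mm wide on all four sides. The frame is 24 mm deep and is made of two full-height vertical stiles with two horizontal rails fitted between them.

B is an open bookshelf. Two side panels, each 19 mm thick, 272 mm deep and 690 mm tall, stand 700 mm apart (outside-to-outside). Between them sit 3 shelves, each 32 mm thick and 272 mm deep, spanning the full gap between the sides. The bottom shelf rests on the floor (its underside at z = 0) and the clear gap between one shelf's top and the next shelf's underside is 226 mm.

The bookshelf is on the floor beside the picture frame on its −y side.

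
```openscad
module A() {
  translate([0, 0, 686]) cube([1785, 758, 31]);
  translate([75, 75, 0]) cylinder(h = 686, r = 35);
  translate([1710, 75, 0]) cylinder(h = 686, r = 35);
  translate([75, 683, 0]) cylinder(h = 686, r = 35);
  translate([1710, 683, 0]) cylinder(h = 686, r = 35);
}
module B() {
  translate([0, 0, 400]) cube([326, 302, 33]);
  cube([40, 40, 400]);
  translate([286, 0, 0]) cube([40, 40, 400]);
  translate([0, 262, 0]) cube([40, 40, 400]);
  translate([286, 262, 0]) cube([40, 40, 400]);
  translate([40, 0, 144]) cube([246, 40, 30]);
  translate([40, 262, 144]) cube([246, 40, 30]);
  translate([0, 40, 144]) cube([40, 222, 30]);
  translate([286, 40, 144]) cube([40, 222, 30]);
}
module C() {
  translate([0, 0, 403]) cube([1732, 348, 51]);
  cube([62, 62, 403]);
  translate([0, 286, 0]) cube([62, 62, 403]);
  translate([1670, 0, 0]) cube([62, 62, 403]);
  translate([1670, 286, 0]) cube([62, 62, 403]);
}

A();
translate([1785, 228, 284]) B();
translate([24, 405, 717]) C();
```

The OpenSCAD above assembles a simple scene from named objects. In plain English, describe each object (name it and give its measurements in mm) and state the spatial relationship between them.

A is a rectangular dining table. The top is 1785×758×31 mm with its upper surface at z = 717 mm. It stands on four round legs of 70 mm diameter, each leg's bounding box inset 40 mm from the nearest pair of top edges, running from the floor to the underside of the top.

B is a four-legged stool. The seat is a 326×302×33 mm slab whose top surface is at z = 433 mm; four square legs, each 40×40 mm in cross-section, run from the floor (z = 0) to the underside of the seat, each flush with a corner of the seat. Four stretchers, 40 mm wide and 30 mm tall, connect adjacent legs with their undersides at z = 144 mm, each running between the inner faces of the legs it joins and aligned with the legs' outer faces on the other axis.

C is a long wooden bench with a 1732 mm (x) × 348 mm (y) seat, 51 mm thick, its top surface 454 mm above the floor. Four 62 mm square legs at the seat corners, flush with the edges, run from z = 0 to the seat underside.

The stool is beside the table with their tops flush at z = 717. The bench is on top of the table.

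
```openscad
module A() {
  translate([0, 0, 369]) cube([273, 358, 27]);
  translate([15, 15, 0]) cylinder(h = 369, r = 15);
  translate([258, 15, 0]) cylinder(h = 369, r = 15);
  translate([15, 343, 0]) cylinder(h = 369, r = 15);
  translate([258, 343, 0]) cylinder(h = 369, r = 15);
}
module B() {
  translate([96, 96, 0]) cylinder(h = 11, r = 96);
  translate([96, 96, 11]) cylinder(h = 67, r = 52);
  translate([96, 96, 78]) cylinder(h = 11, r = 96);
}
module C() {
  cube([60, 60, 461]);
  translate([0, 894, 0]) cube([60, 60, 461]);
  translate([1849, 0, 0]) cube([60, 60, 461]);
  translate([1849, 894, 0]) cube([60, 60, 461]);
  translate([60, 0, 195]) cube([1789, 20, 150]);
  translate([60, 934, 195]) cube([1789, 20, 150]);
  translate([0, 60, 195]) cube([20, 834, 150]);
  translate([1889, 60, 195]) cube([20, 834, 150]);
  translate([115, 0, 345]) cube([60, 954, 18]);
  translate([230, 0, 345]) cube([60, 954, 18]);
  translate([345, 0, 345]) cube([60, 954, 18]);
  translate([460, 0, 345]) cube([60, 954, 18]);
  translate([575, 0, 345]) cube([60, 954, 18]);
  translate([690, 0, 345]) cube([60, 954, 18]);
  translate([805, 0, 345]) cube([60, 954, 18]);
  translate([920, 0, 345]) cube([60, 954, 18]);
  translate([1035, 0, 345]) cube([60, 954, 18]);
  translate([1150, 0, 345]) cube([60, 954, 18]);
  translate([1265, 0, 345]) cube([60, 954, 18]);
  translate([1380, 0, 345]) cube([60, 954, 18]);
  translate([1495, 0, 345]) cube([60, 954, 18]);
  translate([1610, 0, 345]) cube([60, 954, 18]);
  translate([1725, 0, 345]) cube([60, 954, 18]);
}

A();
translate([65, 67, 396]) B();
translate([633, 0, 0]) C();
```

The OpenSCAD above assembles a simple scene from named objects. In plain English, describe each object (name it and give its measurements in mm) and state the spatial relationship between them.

A is a four-legged stool. The seat is 273×358 mm, 27 mm thick, top at z = 396 mm. It stands on four round legs, each 30 mm in diameter, from z = 0 to the seat underside, each leg's axis is inset half a diameter from the nearest pair of seat edges (so the leg's bounding box is flush with the corner).

B is a spool: two coaxial disc flanges of radius 96 mm and thickness 11 mm, joined by a core cylinder of radius 52 mm and height 67 mm. The lower flange rests on z = 0 and the three cylinders share a vertical axis.

C is a bed frame 1909 mm long (x) by 954 mm wide (y). Four 60×60 mm corner posts, 461 mm tall, at the corners of the footprint. Four rails of 20 mm thickness and 150 mm height run between adjacent posts with their undersides at z = 195 mm, their outer faces flush with the outside of the frame (the two x-running rails run between the posts' inner faces; the two y-running rails run between the posts' inner faces). 15 slats, each 60 mm wide (x) and 18 mm thick, lie across the top of the two x-running rails, running the full 954 mm width of the frame in y; the slats are evenly spaced along x between the inner faces of the end posts with equal gaps (rounded down to the nearest mm) at the −x end and between each pair — any rounding remainder accumulates at the +x end.

The spool is on top of the stool. The bed frame is on the floor beside the stool on its +x side.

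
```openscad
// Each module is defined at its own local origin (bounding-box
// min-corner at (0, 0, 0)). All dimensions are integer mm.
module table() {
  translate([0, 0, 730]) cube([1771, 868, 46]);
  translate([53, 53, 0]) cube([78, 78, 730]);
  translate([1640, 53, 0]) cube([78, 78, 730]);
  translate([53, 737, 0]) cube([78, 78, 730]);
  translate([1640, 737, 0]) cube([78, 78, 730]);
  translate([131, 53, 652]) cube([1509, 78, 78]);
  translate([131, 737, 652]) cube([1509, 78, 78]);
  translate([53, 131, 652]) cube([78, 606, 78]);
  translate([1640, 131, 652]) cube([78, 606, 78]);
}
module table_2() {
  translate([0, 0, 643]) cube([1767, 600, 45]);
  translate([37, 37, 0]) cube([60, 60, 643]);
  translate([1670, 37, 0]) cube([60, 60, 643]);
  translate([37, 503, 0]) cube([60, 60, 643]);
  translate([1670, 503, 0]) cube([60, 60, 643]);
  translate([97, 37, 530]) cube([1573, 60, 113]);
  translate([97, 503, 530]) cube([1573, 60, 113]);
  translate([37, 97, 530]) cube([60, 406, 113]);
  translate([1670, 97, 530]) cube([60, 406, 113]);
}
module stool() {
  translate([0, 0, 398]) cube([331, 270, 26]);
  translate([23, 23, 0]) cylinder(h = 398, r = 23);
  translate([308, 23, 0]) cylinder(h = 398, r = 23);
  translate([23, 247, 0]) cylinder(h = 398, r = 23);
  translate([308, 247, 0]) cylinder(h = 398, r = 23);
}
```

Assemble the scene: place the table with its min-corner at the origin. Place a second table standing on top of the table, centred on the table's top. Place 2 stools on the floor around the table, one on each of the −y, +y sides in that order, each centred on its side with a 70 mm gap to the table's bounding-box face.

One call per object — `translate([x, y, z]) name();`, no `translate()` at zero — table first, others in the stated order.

table();
translate([2, 134, 776]) table_2();
translate([720, -340, 0]) stool();
translate([720, 938, 0]) stool();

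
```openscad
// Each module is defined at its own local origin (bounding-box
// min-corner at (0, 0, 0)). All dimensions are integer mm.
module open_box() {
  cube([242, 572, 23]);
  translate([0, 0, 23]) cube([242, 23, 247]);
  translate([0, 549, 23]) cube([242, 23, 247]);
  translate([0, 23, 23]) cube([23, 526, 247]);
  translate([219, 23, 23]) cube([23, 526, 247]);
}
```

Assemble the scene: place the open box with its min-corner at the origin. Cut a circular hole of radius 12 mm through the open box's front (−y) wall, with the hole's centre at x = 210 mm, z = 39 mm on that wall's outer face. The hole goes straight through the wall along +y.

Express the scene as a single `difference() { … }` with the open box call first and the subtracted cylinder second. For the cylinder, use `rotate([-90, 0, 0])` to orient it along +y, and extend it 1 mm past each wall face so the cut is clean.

difference() {
  open_box();
  translate([210, -1, 39]) rotate([-90, 0, 0]) cylinder(h = 25, r = 12);
}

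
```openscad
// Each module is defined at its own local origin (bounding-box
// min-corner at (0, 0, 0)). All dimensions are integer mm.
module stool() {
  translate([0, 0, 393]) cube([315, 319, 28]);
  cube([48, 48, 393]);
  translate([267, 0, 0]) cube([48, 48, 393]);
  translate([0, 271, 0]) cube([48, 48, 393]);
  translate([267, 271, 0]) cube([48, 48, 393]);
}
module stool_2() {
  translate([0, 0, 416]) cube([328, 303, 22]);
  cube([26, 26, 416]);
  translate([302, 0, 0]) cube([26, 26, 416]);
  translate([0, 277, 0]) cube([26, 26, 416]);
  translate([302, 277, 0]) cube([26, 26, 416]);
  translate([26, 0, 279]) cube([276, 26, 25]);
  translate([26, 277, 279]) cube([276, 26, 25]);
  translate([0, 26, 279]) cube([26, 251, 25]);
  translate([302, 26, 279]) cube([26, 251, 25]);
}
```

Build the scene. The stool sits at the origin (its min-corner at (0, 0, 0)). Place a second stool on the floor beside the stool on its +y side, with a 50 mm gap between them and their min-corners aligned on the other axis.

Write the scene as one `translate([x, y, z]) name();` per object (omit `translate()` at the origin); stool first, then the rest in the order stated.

stool();
translate([0, 369, 0]) stool_2();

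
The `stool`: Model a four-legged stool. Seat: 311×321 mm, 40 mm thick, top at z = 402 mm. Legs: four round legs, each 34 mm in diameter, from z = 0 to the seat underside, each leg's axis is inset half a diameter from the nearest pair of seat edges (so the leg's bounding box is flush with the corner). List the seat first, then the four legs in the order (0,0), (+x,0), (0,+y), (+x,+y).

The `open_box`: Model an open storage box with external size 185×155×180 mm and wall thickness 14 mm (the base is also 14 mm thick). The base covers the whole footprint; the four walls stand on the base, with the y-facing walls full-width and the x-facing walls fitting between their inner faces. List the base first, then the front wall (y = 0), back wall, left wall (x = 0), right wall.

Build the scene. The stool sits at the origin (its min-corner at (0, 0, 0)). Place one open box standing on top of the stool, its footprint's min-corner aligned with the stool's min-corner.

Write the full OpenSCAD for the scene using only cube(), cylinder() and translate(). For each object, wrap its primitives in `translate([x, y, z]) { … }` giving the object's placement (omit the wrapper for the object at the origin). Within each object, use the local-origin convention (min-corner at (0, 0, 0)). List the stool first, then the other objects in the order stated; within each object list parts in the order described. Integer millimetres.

translate([0, 0, 362]) cube([311, 321, 40]);
translate([17, 17, 0]) cylinder(h = 362, r = 17);
translate([294, 17, 0]) cylinder(h = 362, r = 17);
translate([17, 304, 0]) cylinder(h = 362, r = 17);
translate([294, 304, 0]) cylinder(h = 362, r = 17);
translate([0, 0, 402]) {
  cube([185, 155, 14]);
  translate([0, 0, 14]) cube([185, 14, 166]);
  translate([0, 141, 14]) cube([185, 14, 166]);
  translate([0, 14, 14]) cube([14, 127, 166]);
  translate([171, 14, 14]) cube([14, 127, 166]);
}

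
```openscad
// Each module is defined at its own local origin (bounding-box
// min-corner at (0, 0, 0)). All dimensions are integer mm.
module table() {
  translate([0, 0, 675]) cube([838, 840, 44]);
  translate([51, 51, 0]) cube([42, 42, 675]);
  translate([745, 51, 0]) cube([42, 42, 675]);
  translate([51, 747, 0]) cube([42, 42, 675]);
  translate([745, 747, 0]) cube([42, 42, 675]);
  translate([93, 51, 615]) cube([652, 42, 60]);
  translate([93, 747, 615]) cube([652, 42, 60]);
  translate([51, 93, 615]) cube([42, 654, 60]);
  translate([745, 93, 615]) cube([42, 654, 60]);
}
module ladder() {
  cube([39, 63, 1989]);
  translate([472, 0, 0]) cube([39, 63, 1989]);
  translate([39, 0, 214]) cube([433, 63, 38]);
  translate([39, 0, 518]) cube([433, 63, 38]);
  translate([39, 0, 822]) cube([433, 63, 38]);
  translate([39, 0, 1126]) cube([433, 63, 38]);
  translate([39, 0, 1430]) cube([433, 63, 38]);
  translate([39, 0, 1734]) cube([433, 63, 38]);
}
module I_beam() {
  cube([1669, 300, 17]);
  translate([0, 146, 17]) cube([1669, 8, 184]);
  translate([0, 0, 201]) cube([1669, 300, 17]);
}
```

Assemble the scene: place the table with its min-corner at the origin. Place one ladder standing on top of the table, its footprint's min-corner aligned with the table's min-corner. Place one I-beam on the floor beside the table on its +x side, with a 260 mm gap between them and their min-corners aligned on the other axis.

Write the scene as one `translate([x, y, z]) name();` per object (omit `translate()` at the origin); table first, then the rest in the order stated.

table();
translate([0, 0, 719]) ladder();
translate([1098, 0, 0]) I_beam();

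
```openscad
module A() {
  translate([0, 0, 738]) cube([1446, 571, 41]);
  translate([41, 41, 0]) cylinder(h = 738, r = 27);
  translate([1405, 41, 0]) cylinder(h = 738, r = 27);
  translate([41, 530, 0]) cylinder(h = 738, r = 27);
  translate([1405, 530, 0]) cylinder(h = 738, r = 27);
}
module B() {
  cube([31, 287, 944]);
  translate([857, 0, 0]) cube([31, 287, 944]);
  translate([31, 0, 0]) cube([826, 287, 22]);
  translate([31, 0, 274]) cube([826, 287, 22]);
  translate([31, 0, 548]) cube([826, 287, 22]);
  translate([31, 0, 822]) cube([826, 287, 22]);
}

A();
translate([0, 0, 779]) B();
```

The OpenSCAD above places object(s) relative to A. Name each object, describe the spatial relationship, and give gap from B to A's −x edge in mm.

A is a table. B is a bookshelf. The bookshelf is on top of the table. The gap from the bookshelf to the table's −x edge is 0 mm.

The bookshelf's min-x is at 0; the table's min-x is 0; gap = 0 mm.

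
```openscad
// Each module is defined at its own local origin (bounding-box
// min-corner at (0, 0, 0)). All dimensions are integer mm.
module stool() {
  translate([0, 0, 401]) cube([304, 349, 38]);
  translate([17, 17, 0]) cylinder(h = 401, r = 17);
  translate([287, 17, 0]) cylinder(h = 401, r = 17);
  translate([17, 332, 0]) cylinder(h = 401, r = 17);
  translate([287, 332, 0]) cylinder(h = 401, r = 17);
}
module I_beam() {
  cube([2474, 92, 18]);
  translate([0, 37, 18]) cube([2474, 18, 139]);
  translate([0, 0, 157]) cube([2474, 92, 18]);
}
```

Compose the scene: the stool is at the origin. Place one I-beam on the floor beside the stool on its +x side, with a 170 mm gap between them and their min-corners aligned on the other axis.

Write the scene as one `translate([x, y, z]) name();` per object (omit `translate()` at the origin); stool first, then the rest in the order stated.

stool();
translate([474, 0, 0]) I_beam();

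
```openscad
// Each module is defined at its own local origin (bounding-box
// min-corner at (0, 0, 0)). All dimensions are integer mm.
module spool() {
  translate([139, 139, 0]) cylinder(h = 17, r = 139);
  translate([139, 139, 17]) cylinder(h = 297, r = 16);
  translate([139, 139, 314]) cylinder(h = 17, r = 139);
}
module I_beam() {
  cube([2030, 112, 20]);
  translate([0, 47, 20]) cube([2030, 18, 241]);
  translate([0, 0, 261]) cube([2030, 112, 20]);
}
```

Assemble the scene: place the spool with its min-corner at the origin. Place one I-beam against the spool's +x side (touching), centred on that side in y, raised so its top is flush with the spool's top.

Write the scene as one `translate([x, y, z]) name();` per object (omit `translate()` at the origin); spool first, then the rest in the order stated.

spool();
translate([278, 83, 50]) I_beam();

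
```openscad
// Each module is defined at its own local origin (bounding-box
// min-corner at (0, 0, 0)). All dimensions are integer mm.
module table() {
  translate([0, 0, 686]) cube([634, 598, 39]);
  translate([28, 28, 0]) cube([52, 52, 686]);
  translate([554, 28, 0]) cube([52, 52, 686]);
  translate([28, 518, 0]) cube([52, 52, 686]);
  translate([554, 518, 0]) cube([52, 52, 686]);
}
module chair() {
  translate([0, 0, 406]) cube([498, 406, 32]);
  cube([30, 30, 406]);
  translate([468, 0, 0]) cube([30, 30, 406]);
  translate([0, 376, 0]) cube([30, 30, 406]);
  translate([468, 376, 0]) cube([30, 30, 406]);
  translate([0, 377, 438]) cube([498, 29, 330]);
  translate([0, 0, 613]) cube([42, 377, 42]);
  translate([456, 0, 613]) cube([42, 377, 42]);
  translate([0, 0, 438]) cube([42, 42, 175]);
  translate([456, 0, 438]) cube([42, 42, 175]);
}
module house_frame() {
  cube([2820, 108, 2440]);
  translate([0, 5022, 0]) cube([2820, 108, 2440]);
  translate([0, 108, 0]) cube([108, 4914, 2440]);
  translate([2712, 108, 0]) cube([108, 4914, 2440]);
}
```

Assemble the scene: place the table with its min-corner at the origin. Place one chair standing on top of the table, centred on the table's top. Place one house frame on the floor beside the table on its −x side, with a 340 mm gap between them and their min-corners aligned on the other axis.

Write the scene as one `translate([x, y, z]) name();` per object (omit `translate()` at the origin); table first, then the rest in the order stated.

table();
translate([68, 96, 725]) chair();
translate([-3160, 0, 0]) house_frame();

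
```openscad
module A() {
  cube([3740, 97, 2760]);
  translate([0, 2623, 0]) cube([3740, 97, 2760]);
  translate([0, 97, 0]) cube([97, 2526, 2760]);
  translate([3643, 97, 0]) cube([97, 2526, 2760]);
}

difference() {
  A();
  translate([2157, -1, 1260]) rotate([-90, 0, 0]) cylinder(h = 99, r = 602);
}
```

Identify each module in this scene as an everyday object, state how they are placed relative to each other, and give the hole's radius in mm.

The subtracted cylinder has r = 602 mm.

A is a house frame. The house frame has a circular hole through its front wall. The hole's radius is 602 mm.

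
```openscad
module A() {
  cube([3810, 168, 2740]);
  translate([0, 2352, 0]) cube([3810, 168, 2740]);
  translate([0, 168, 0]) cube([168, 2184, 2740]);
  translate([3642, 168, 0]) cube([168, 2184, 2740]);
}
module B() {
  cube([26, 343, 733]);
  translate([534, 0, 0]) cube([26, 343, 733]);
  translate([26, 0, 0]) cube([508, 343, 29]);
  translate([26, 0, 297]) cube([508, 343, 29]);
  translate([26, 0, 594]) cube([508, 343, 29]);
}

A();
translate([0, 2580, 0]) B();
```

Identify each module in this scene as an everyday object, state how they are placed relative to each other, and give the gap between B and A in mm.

A is a house frame. B is a bookshelf. The bookshelf is on the floor beside the house frame on its +y side. The gap between the bookshelf and the house frame is 60 mm.

The bookshelf's nearest face is 60 mm from the house frame's +y face.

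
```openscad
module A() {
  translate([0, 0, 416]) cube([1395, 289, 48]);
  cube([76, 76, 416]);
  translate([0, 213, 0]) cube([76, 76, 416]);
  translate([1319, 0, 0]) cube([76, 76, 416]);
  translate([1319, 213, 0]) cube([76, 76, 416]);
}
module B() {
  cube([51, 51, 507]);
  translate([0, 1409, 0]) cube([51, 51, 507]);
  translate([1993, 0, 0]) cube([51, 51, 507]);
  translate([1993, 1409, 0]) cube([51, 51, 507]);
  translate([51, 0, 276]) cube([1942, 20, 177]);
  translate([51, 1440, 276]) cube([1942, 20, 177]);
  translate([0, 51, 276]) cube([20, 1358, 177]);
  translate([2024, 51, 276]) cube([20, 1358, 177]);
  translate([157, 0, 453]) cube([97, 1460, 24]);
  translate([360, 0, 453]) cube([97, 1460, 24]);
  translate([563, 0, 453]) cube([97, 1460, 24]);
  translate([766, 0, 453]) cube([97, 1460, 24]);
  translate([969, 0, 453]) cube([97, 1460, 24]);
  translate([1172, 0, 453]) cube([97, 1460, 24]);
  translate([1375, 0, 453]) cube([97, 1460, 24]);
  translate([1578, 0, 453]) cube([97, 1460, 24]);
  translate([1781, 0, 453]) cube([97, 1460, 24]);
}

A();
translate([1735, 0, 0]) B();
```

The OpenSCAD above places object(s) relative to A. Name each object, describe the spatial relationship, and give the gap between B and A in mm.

A is a bench. B is a bed frame. The bed frame is on the floor beside the bench on its +x side. The gap between the bed frame and the bench is 340 mm.

The bed frame's nearest face is 340 mm from the bench's +x face.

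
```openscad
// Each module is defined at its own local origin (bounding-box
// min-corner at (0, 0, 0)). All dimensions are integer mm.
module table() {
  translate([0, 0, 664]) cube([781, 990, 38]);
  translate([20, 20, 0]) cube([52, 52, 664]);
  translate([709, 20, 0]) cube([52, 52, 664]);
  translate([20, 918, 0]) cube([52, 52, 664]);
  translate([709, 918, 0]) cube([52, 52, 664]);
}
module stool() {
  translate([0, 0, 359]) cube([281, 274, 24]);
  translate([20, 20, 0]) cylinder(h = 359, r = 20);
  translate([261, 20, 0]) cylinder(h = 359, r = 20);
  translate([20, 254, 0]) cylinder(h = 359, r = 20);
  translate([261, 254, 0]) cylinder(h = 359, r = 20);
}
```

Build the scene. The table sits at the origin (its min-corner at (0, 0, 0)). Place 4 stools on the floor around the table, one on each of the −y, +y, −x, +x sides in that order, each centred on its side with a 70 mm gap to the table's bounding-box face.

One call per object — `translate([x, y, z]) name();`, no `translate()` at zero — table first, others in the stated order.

table();
translate([250, -344, 0]) stool();
translate([250, 1060, 0]) stool();
translate([-351, 358, 0]) stool();
translate([851, 358, 0]) stool();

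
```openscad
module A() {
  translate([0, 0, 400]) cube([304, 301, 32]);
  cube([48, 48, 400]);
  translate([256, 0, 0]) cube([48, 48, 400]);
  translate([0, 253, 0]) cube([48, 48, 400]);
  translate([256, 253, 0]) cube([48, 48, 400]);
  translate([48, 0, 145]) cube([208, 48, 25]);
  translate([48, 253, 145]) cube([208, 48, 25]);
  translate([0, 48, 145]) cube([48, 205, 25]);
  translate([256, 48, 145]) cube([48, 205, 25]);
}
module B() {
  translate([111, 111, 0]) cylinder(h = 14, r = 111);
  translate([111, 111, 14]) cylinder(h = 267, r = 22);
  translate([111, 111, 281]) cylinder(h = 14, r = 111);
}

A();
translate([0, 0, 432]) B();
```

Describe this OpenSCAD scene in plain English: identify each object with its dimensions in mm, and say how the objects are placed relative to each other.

A is a simple wooden stool: a rectangular seat 304 mm (x) by 301 mm (y), 32 mm thick, top face at z = 432 mm, on four square legs, each 48×48 mm in cross-section. The legs rest on z = 0, each flush with a corner of the seat. Four stretchers, 48 mm wide and 25 mm tall, connect adjacent legs with their undersides at z = 145 mm, each running between the inner faces of the legs it joins and aligned with the legs' outer faces on the other axis.

B is a spool: two coaxial disc flanges of radius 111 mm and thickness 14 mm, joined by a core cylinder of radius 22 mm and height 267 mm. The lower flange rests on z = 0 and the three cylinders share a vertical axis.

The spool is on top of the stool.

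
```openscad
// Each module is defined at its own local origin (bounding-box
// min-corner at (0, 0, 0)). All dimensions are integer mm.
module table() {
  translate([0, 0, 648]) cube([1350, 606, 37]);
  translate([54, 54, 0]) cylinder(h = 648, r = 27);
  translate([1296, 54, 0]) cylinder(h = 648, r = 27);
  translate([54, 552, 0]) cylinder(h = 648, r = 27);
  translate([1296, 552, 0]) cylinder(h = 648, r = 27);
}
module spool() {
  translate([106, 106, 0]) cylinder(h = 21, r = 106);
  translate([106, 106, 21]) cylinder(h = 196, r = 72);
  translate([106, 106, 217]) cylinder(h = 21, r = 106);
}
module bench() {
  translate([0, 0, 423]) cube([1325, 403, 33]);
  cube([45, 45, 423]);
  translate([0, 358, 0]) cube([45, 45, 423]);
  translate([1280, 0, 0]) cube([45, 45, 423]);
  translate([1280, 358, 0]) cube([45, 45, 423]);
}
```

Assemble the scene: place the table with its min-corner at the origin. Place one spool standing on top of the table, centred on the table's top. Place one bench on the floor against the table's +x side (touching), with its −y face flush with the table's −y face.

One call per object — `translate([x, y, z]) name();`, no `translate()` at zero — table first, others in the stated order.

table();
translate([569, 197, 685]) spool();
translate([1350, 0, 0]) bench();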